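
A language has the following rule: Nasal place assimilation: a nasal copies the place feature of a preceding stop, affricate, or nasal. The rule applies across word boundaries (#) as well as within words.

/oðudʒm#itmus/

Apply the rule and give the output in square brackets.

[oðudʒɲ#itnus]

/m/ after /dʒ/ (palatal) → [ɲ]
/m/ after /t/ (alveolar) → [n]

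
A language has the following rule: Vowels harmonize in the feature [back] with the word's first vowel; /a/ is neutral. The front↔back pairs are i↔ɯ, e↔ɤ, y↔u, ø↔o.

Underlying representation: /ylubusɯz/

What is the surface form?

[ylybysiz]

/u/ harmonizes with /y/ ([-back]) → [y]
/u/ harmonizes with /y/ ([-back]) → [y]
/ɯ/ harmonizes with /y/ ([-back]) → [i]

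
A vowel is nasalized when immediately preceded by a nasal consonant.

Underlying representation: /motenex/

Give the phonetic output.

/o/ after nasal /m/ → [õ]
/e/ after nasal /n/ → [ẽ]

[mõtenẽx]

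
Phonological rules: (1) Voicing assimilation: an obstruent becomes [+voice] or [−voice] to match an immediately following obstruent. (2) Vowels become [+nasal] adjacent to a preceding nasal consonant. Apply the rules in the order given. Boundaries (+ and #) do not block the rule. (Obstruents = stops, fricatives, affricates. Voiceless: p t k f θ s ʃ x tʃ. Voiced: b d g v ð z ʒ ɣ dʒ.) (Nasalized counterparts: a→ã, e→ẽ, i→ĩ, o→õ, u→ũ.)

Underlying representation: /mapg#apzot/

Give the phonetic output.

Rule 1: /p/ before /g/ (voiced) → [b]
Rule 1: /p/ before /z/ (voiced) → [b]
After rule 1: mabg#abzot
Rule 2: /a/ after nasal /m/ → [ã]

[mãbg#abzot]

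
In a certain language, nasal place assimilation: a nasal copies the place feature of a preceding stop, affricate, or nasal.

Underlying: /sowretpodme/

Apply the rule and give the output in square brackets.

[sowretpodne]

/m/ after /d/ (alveolar) → [n]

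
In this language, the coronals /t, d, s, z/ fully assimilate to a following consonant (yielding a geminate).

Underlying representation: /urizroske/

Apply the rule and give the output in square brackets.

[urirrokke]

/z/ before /r/ → [r] (total assimilation)
/s/ before /k/ → [k] (total assimilation)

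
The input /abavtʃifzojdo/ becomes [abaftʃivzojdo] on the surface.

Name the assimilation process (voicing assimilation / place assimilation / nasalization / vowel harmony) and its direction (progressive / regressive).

voicing assimilation, regressive

/v/→[f] /f/→[v].
Each target copies a feature from the following segment, so the direction is regressive.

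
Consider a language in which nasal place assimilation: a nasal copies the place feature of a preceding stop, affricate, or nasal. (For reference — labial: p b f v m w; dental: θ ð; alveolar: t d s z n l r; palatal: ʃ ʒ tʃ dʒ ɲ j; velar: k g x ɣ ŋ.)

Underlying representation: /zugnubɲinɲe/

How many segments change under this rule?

3

/n/ after /g/ (velar) → [ŋ]
/ɲ/ after /b/ (labial) → [m]
/ɲ/ after /n/ (alveolar) → [n]
3 segments change.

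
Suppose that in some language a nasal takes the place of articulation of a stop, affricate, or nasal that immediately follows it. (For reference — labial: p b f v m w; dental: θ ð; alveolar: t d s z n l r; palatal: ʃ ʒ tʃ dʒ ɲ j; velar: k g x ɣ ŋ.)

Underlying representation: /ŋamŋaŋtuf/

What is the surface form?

/m/ before /ŋ/ (velar) → [ŋ]
/ŋ/ before /t/ (alveolar) → [n]

[ŋaŋŋantuf]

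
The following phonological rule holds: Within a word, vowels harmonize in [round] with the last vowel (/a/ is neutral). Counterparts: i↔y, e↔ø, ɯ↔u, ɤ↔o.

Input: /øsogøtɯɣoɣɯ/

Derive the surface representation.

[esɤgetɯɣɤɣɯ]

/ø/ harmonizes with /ɯ/ ([-round]) → [e]
/o/ harmonizes with /ɯ/ ([-round]) → [ɤ]
/ø/ harmonizes with /ɯ/ ([-round]) → [e]
/o/ harmonizes with /ɯ/ ([-round]) → [ɤ]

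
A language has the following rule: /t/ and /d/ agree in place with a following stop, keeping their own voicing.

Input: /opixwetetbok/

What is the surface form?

/t/ before /b/ (labial) → [p]

[opixwetepbok]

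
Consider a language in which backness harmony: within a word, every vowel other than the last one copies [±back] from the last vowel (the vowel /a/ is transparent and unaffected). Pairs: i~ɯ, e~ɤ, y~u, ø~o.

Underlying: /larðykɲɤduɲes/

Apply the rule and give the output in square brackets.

/ɤ/ harmonizes with /e/ ([-back]) → [e]
/u/ harmonizes with /e/ ([-back]) → [y]

[larðykɲedyɲes]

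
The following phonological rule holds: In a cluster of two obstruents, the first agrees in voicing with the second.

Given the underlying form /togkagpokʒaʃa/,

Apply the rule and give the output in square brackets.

[tokkakpogʒaʃa]

/g/ before /k/ (voiceless) → [k]
/g/ before /p/ (voiceless) → [k]
/k/ before /ʒ/ (voiced) → [g]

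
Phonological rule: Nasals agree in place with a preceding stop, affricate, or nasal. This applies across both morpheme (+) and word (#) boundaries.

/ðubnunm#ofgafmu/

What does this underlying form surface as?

/n/ after /b/ (labial) → [m]
/m/ after /n/ (alveolar) → [n]

[ðubmunn#ofgafmu]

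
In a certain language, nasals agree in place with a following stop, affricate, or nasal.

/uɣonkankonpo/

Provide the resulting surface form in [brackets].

[uɣoŋkaŋkompo]

/n/ before /k/ (velar) → [ŋ]
/n/ before /k/ (velar) → [ŋ]
/n/ before /p/ (labial) → [m]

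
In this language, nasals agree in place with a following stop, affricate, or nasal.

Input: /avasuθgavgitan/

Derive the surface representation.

no segment meets the rule's conditions; no change.

[avasuθgavgitan]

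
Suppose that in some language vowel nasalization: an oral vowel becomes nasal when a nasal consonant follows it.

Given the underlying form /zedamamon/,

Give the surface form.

[zedãmãmõn]

/a/ before nasal /m/ → [ã]
/a/ before nasal /m/ → [ã]
/o/ before nasal /n/ → [õ]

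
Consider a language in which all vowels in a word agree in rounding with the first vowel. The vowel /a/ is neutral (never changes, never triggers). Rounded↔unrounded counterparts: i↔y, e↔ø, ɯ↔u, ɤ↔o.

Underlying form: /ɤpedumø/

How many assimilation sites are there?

2

/u/ harmonizes with /ɤ/ ([-round]) → [ɯ]
/ø/ harmonizes with /ɤ/ ([-round]) → [e]
2 segments change.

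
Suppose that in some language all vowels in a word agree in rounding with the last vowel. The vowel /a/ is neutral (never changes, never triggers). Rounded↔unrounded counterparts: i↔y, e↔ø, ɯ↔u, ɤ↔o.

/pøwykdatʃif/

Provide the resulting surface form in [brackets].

/ø/ harmonizes with /i/ ([-round]) → [e]
/y/ harmonizes with /i/ ([-round]) → [i]

[pewikdatʃif]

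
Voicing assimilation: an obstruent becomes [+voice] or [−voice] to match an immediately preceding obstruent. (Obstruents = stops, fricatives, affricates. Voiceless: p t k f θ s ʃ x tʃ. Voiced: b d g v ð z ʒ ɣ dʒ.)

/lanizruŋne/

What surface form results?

[lanizruŋne]

no segment meets the rule's conditions; no change.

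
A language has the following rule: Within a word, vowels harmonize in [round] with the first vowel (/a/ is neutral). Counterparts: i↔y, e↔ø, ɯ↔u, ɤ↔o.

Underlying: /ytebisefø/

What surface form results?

/e/ harmonizes with /y/ ([+round]) → [ø]
/i/ harmonizes with /y/ ([+round]) → [y]
/e/ harmonizes with /y/ ([+round]) → [ø]

[ytøbysøfø]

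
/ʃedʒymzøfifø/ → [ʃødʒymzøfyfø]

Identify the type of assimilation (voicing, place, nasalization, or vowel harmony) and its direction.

/e/→[ø] /i/→[y].
Vowels agree with the last vowel, so the harmony is regressive.

vowel harmony, regressive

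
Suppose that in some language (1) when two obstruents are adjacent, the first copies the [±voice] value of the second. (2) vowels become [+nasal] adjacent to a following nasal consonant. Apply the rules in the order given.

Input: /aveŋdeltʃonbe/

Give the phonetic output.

Rule 1: no segment meets the rule's conditions; no change.
After rule 1: aveŋdeltʃonbe
Rule 2: /e/ before nasal /ŋ/ → [ẽ]
Rule 2: /o/ before nasal /n/ → [õ]

[avẽŋdeltʃõnbe]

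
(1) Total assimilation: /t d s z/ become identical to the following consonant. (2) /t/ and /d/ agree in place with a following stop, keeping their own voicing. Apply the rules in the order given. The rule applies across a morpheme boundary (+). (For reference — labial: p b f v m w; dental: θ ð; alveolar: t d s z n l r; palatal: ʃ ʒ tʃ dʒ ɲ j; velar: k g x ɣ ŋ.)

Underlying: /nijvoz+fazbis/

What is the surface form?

Rule 1: /z/ before /f/ → [f] (total assimilation)
Rule 1: /z/ before /b/ → [b] (total assimilation)
After rule 1: nijvof+fabbis
Rule 2: no segment meets the rule's conditions; no change.

[nijvof+fabbis]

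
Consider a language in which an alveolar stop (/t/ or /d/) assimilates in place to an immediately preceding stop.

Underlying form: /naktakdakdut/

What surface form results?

/t/ after /k/ (velar) → [k]
/d/ after /k/ (velar) → [g]
/d/ after /k/ (velar) → [g]

[nakkakgakgut]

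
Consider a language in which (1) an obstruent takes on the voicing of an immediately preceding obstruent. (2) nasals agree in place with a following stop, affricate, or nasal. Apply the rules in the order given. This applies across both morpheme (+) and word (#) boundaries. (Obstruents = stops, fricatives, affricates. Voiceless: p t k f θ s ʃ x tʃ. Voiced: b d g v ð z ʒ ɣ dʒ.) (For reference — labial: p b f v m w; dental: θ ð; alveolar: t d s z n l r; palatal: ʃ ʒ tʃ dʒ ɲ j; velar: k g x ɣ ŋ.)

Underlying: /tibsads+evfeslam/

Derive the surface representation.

Rule 1: /s/ after /b/ (voiced) → [z]
Rule 1: /s/ after /d/ (voiced) → [z]
Rule 1: /f/ after /v/ (voiced) → [v]
After rule 1: tibzadz+evveslam
Rule 2: no segment meets the rule's conditions; no change.

[tibzadz+evveslam]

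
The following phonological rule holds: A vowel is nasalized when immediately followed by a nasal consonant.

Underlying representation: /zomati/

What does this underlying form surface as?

/o/ before nasal /m/ → [õ]

[zõmati]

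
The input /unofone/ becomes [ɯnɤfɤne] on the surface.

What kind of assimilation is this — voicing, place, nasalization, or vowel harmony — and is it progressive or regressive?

vowel harmony, regressive

/u/→[ɯ] /o/→[ɤ] /o/→[ɤ].
Vowels agree with the last vowel, so the harmony is regressive.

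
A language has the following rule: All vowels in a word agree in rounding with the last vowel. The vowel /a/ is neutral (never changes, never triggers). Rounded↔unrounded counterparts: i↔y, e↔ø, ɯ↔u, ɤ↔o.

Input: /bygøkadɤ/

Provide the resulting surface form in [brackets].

[bigekadɤ]

/y/ harmonizes with /ɤ/ ([-round]) → [i]
/ø/ harmonizes with /ɤ/ ([-round]) → [e]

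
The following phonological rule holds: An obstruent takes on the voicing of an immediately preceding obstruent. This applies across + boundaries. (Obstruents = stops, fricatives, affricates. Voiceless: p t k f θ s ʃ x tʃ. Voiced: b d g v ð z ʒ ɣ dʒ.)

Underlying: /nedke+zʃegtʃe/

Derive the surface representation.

[nedge+zʒegdʒe]

/k/ after /d/ (voiced) → [g]
/ʃ/ after /z/ (voiced) → [ʒ]
/tʃ/ after /g/ (voiced) → [dʒ]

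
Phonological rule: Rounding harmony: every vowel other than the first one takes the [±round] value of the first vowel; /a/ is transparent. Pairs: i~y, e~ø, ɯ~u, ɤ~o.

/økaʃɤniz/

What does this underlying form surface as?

/ɤ/ harmonizes with /ø/ ([+round]) → [o]
/i/ harmonizes with /ø/ ([+round]) → [y]

[økaʃonyz]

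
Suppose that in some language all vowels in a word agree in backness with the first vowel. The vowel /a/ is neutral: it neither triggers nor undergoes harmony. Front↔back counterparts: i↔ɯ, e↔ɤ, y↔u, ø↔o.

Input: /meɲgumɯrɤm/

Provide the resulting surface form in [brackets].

/u/ harmonizes with /e/ ([-back]) → [y]
/ɯ/ harmonizes with /e/ ([-back]) → [i]
/ɤ/ harmonizes with /e/ ([-back]) → [e]

[meɲgymirem]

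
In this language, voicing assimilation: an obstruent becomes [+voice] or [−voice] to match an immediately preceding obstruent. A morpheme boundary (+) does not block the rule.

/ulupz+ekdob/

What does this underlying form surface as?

/z/ after /p/ (voiceless) → [s]
/d/ after /k/ (voiceless) → [t]

[ulups+ektob]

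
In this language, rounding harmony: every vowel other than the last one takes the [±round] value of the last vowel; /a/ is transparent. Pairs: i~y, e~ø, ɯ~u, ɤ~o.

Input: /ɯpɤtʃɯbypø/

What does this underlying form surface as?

[upotʃubypø]

/ɯ/ harmonizes with /ø/ ([+round]) → [u]
/ɤ/ harmonizes with /ø/ ([+round]) → [o]
/ɯ/ harmonizes with /ø/ ([+round]) → [u]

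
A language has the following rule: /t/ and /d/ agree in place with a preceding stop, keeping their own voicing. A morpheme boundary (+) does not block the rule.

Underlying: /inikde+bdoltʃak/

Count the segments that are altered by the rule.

/d/ after /k/ (velar) → [g]
/d/ after /b/ (labial) → [b]
2 segments change.

2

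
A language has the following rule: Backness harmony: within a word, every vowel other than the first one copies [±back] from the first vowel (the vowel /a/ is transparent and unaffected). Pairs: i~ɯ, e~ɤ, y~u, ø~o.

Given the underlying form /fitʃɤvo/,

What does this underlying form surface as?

[fitʃevø]

/ɤ/ harmonizes with /i/ ([-back]) → [e]
/o/ harmonizes with /i/ ([-back]) → [ø]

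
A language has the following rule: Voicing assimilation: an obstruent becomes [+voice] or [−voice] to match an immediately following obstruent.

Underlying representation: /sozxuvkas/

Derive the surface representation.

/z/ before /x/ (voiceless) → [s]
/v/ before /k/ (voiceless) → [f]

[sosxufkas]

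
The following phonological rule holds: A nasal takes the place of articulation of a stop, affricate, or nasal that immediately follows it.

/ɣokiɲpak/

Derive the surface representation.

/ɲ/ before /p/ (labial) → [m]

[ɣokimpak]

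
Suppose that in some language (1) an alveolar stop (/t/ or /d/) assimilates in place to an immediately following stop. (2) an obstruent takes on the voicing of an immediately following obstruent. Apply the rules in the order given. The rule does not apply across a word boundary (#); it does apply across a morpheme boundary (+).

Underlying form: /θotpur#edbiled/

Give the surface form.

[θoppur#ebbiled]

Rule 1: /t/ before /p/ (labial) → [p]
Rule 1: /d/ before /b/ (labial) → [b]
After rule 1: θoppur#ebbiled
Rule 2: no segment meets the rule's conditions; no change.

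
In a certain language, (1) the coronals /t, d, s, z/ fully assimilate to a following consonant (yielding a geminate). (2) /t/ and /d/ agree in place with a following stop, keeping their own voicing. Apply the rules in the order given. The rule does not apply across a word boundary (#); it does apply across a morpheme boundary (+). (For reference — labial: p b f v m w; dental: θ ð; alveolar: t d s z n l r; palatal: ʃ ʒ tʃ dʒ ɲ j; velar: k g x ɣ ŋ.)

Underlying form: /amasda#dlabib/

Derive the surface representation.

[amadda#llabib]

Rule 1: /s/ before /d/ → [d] (total assimilation)
Rule 1: /d/ before /l/ → [l] (total assimilation)
After rule 1: amadda#llabib
Rule 2: no segment meets the rule's conditions; no change.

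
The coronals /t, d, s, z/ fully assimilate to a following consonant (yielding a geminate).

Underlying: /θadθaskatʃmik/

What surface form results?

/d/ before /θ/ → [θ] (total assimilation)
/s/ before /k/ → [k] (total assimilation)

[θaθθakkatʃmik]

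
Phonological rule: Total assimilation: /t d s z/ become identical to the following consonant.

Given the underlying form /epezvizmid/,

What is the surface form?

/z/ before /v/ → [v] (total assimilation)
/z/ before /m/ → [m] (total assimilation)

[epevvimmid]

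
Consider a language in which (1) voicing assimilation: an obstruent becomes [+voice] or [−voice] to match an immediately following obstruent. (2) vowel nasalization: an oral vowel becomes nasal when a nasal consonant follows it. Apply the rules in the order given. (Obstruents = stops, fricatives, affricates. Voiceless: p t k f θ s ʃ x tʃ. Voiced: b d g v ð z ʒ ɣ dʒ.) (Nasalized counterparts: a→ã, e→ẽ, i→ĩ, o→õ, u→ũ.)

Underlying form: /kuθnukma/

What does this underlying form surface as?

[kuθnukma]

Rule 1: no segment meets the rule's conditions; no change.
After rule 1: kuθnukma
Rule 2: no segment meets the rule's conditions; no change.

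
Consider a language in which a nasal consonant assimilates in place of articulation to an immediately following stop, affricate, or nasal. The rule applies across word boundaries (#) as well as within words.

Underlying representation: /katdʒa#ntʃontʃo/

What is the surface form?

/n/ before /tʃ/ (palatal) → [ɲ]
/n/ before /tʃ/ (palatal) → [ɲ]

[katdʒa#ɲtʃoɲtʃo]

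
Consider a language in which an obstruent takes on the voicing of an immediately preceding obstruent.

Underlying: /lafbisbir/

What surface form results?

[lafpispir]

/b/ after /f/ (voiceless) → [p]
/b/ after /s/ (voiceless) → [p]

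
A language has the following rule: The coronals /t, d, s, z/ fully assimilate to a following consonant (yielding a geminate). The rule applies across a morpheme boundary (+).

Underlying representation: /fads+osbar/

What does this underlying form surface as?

[fass+obbar]

/d/ before /s/ → [s] (total assimilation)
/s/ before /b/ → [b] (total assimilation)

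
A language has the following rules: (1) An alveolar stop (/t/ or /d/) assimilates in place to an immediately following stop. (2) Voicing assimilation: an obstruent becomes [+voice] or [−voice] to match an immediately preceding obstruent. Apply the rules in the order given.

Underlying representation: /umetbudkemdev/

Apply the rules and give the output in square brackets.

[umeppuggemdev]

Rule 1: /t/ before /b/ (labial) → [p]
Rule 1: /d/ before /k/ (velar) → [g]
After rule 1: umepbugkemdev
Rule 2: /b/ after /p/ (voiceless) → [p]
Rule 2: /k/ after /g/ (voiced) → [g]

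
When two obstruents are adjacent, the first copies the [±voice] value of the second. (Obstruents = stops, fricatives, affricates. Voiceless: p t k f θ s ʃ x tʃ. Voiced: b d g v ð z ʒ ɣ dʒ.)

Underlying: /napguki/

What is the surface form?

[nabguki]

/p/ before /g/ (voiced) → [b]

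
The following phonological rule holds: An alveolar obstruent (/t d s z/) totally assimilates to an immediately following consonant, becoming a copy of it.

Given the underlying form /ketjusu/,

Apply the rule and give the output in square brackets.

[kejjusu]

/t/ before /j/ → [j] (total assimilation)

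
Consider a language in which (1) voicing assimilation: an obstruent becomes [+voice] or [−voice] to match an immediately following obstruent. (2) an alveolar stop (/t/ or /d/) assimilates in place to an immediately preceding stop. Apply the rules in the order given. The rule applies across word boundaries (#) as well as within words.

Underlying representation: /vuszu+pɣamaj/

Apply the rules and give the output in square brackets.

Rule 1: /s/ before /z/ (voiced) → [z]
Rule 1: /p/ before /ɣ/ (voiced) → [b]
After rule 1: vuzzu+bɣamaj
Rule 2: no segment meets the rule's conditions; no change.

[vuzzu+bɣamaj]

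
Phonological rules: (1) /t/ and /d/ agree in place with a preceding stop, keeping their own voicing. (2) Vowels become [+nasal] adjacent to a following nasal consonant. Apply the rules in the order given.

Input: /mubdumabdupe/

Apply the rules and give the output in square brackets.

[mubbũmabbupe]

Rule 1: /d/ after /b/ (labial) → [b]
Rule 1: /d/ after /b/ (labial) → [b]
After rule 1: mubbumabbupe
Rule 2: /u/ before nasal /m/ → [ũ]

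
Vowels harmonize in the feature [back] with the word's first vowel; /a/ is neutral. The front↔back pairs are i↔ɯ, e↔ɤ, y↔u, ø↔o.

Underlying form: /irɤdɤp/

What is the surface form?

[iredep]

/ɤ/ harmonizes with /i/ ([-back]) → [e]
/ɤ/ harmonizes with /i/ ([-back]) → [e]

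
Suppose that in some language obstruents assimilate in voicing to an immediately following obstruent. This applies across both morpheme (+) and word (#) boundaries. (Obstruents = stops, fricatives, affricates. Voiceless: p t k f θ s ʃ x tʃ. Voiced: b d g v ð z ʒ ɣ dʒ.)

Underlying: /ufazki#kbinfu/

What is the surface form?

/z/ before /k/ (voiceless) → [s]
/k/ before /b/ (voiced) → [g]

[ufaski#gbinfu]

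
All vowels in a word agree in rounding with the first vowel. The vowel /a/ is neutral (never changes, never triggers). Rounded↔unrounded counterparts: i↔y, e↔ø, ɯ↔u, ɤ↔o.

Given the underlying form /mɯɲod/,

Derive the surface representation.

[mɯɲɤd]

/o/ harmonizes with /ɯ/ ([-round]) → [ɤ]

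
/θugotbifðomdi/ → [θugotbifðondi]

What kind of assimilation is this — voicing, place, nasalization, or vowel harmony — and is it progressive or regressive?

/m/→[n].
Each target copies a feature from the following segment, so the direction is regressive.

place assimilation, regressive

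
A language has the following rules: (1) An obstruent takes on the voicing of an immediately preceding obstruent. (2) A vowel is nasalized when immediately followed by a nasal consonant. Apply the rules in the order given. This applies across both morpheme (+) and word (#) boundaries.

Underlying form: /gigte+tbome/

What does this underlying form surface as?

Rule 1: /t/ after /g/ (voiced) → [d]
Rule 1: /b/ after /t/ (voiceless) → [p]
After rule 1: gigde+tpome
Rule 2: /o/ before nasal /m/ → [õ]

[gigde+tpõme]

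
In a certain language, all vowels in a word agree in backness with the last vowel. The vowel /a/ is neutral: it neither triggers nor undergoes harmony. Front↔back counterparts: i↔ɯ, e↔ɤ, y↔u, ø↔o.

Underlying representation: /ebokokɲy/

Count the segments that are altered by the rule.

/o/ harmonizes with /y/ ([-back]) → [ø]
/o/ harmonizes with /y/ ([-back]) → [ø]
2 segments change.

2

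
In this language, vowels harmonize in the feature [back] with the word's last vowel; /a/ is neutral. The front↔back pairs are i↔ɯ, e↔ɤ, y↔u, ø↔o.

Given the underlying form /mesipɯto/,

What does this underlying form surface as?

[mɤsɯpɯto]

/e/ harmonizes with /o/ ([+back]) → [ɤ]
/i/ harmonizes with /o/ ([+back]) → [ɯ]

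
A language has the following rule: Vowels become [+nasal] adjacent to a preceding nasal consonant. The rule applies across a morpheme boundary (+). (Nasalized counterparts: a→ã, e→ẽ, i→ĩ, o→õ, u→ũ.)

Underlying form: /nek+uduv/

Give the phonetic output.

[nẽk+uduv]

/e/ after nasal /n/ → [ẽ]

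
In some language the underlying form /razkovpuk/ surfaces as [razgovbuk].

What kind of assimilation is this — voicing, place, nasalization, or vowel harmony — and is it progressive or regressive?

/k/→[g] /p/→[b].
Each target copies a feature from the preceding segment, so the direction is progressive.

voicing assimilation, progressive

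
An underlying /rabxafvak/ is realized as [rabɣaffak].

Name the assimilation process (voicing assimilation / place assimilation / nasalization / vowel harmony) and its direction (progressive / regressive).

/x/→[ɣ] /v/→[f].
Each target copies a feature from the preceding segment, so the direction is progressive.

voicing assimilation, progressive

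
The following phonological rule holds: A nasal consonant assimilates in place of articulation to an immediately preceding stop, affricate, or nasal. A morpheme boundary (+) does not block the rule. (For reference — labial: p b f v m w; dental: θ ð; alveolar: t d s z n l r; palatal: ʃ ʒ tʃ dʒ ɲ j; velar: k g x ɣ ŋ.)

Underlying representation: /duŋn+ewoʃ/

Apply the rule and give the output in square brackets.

/n/ after /ŋ/ (velar) → [ŋ]

[duŋŋ+ewoʃ]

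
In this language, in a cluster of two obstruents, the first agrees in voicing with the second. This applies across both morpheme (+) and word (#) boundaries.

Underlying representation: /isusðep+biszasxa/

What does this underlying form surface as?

/s/ before /ð/ (voiced) → [z]
/p/ before /b/ (voiced) → [b]
/s/ before /z/ (voiced) → [z]

[isuzðeb+bizzasxa]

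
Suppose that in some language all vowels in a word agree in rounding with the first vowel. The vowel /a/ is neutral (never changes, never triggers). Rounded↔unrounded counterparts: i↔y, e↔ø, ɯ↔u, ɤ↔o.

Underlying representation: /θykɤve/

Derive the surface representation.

[θykovø]

/ɤ/ harmonizes with /y/ ([+round]) → [o]
/e/ harmonizes with /y/ ([+round]) → [ø]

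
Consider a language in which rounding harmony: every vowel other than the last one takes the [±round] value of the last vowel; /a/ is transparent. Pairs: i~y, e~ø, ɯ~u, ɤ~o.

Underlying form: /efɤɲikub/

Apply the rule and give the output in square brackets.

/e/ harmonizes with /u/ ([+round]) → [ø]
/ɤ/ harmonizes with /u/ ([+round]) → [o]
/i/ harmonizes with /u/ ([+round]) → [y]

[øfoɲykub]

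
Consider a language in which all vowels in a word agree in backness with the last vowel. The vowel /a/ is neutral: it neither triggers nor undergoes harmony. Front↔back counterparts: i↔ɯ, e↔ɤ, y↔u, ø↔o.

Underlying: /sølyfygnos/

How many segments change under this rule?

3

/ø/ harmonizes with /o/ ([+back]) → [o]
/y/ harmonizes with /o/ ([+back]) → [u]
/y/ harmonizes with /o/ ([+back]) → [u]
3 segments change.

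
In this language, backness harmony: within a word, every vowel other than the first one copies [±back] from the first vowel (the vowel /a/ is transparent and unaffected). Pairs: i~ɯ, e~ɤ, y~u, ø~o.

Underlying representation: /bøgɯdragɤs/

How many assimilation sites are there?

2

/ɯ/ harmonizes with /ø/ ([-back]) → [i]
/ɤ/ harmonizes with /ø/ ([-back]) → [e]
2 segments change.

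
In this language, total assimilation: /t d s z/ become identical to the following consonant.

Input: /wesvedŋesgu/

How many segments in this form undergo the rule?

3

/s/ before /v/ → [v] (total assimilation)
/d/ before /ŋ/ → [ŋ] (total assimilation)
/s/ before /g/ → [g] (total assimilation)
3 segments change.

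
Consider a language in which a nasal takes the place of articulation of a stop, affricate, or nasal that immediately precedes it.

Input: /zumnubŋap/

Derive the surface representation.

/n/ after /m/ (labial) → [m]
/ŋ/ after /b/ (labial) → [m]

[zummubmap]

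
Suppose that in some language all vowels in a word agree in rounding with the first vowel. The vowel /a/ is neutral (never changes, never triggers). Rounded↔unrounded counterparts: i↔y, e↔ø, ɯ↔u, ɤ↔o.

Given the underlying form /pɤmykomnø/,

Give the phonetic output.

/y/ harmonizes with /ɤ/ ([-round]) → [i]
/o/ harmonizes with /ɤ/ ([-round]) → [ɤ]
/ø/ harmonizes with /ɤ/ ([-round]) → [e]

[pɤmikɤmne]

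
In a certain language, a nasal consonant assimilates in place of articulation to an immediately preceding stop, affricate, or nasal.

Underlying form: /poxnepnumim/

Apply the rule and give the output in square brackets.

/n/ after /p/ (labial) → [m]

[poxnepmumim]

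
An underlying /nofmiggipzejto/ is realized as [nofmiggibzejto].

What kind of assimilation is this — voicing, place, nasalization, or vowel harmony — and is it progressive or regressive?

/p/→[b].
Each target copies a feature from the following segment, so the direction is regressive.

voicing assimilation, regressive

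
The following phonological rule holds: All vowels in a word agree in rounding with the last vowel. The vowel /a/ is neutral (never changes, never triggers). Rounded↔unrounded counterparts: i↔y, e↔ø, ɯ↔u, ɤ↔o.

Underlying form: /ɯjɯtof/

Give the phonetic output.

[ujutof]

/ɯ/ harmonizes with /o/ ([+round]) → [u]
/ɯ/ harmonizes with /o/ ([+round]) → [u]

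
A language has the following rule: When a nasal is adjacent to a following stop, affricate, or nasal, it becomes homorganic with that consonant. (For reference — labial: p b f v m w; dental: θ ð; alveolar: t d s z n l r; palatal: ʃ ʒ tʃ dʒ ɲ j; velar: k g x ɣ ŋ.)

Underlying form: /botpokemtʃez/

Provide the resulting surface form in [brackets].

/m/ before /tʃ/ (palatal) → [ɲ]

[botpokeɲtʃez]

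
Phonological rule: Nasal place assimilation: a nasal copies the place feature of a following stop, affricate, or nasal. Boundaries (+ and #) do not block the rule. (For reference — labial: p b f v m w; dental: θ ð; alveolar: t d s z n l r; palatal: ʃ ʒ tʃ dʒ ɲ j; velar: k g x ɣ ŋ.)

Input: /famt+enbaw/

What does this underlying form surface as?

/m/ before /t/ (alveolar) → [n]
/n/ before /b/ (labial) → [m]

[fant+embaw]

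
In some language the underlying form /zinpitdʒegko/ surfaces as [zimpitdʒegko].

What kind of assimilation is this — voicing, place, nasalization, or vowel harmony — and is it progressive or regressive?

place assimilation, regressive

/n/→[m].
Each target copies a feature from the following segment, so the direction is regressive.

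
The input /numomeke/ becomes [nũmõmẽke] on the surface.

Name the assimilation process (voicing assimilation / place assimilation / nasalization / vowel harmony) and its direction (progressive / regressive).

nasalization, progressive

/u/→[ũ] /o/→[õ] /e/→[ẽ].
Each target copies a feature from the preceding segment, so the direction is progressive.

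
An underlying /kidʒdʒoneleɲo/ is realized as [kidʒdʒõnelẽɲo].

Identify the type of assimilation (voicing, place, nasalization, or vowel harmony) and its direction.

nasalization, regressive

/o/→[õ] /e/→[ẽ].
Each target copies a feature from the following segment, so the direction is regressive.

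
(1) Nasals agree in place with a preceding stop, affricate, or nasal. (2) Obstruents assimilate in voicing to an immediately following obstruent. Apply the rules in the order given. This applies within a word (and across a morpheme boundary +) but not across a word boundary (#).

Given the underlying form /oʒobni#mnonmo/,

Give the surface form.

[oʒobmi#mmonno]

Rule 1: /n/ after /b/ (labial) → [m]
Rule 1: /n/ after /m/ (labial) → [m]
Rule 1: /m/ after /n/ (alveolar) → [n]
After rule 1: oʒobmi#mmonno
Rule 2: no segment meets the rule's conditions; no change.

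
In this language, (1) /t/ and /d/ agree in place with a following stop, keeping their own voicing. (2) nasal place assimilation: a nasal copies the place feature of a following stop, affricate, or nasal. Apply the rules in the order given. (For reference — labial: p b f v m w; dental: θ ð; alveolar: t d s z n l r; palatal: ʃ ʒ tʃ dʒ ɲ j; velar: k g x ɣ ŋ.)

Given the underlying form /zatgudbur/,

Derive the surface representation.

[zakgubbur]

Rule 1: /t/ before /g/ (velar) → [k]
Rule 1: /d/ before /b/ (labial) → [b]
After rule 1: zakgubbur
Rule 2: no segment meets the rule's conditions; no change.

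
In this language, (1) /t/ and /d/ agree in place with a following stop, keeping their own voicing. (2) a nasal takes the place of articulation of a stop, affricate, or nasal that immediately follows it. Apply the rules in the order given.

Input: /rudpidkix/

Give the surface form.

[rubpigkix]

Rule 1: /d/ before /p/ (labial) → [b]
Rule 1: /d/ before /k/ (velar) → [g]
After rule 1: rubpigkix
Rule 2: no segment meets the rule's conditions; no change.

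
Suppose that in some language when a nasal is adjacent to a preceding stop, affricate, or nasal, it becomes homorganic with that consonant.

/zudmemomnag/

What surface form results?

[zudnemommag]

/m/ after /d/ (alveolar) → [n]
/n/ after /m/ (labial) → [m]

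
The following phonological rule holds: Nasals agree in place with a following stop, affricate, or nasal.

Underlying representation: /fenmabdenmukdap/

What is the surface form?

[femmabdemmukdap]

/n/ before /m/ (labial) → [m]
/n/ before /m/ (labial) → [m]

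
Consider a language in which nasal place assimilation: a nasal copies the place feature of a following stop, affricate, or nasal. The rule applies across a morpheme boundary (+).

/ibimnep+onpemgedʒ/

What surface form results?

[ibinnep+ompeŋgedʒ]

/m/ before /n/ (alveolar) → [n]
/n/ before /p/ (labial) → [m]
/m/ before /g/ (velar) → [ŋ]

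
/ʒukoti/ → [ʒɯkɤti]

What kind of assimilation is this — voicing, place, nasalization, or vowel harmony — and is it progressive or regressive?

/u/→[ɯ] /o/→[ɤ].
Vowels agree with the last vowel, so the harmony is regressive.

vowel harmony, regressive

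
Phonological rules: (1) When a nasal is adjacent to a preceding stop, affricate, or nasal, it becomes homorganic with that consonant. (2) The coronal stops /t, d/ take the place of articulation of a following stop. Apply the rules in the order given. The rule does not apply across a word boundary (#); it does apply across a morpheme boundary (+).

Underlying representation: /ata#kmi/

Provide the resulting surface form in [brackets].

Rule 1: /m/ after /k/ (velar) → [ŋ]
After rule 1: ata#kŋi
Rule 2: no segment meets the rule's conditions; no change.

[ata#kŋi]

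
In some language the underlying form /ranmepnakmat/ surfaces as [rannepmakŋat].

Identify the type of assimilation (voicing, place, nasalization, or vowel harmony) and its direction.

/m/→[n] /n/→[m] /m/→[ŋ].
Each target copies a feature from the preceding segment, so the direction is progressive.

place assimilation, progressive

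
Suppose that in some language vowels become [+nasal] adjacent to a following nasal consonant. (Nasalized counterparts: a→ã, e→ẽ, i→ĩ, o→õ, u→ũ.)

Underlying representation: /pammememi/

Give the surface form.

[pãmmẽmẽmi]

/a/ before nasal /m/ → [ã]
/e/ before nasal /m/ → [ẽ]
/e/ before nasal /m/ → [ẽ]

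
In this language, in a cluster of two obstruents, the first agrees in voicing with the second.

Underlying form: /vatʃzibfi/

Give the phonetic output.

[vadʒzipfi]

/tʃ/ before /z/ (voiced) → [dʒ]
/b/ before /f/ (voiceless) → [p]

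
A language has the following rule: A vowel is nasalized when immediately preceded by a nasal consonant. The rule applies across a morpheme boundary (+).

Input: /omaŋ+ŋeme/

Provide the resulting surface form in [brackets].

/a/ after nasal /m/ → [ã]
/e/ after nasal /ŋ/ → [ẽ]
/e/ after nasal /m/ → [ẽ]

[omãŋ+ŋẽmẽ]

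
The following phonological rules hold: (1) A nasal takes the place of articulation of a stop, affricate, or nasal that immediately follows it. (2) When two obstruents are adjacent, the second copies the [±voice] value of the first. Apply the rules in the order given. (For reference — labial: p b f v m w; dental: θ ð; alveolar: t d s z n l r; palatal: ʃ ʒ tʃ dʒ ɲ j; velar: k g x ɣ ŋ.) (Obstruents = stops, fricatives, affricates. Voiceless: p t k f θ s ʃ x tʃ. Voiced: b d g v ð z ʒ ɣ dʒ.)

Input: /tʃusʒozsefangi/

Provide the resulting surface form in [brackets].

[tʃusʃozzefaŋgi]

Rule 1: /n/ before /g/ (velar) → [ŋ]
After rule 1: tʃusʒozsefaŋgi
Rule 2: /ʒ/ after /s/ (voiceless) → [ʃ]
Rule 2: /s/ after /z/ (voiced) → [z]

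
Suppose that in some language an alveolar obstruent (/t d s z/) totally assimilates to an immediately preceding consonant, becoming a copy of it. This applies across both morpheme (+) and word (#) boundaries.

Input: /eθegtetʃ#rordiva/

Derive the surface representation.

[eθeggetʃ#rorriva]

/t/ after /g/ → [g] (total assimilation)
/d/ after /r/ → [r] (total assimilation)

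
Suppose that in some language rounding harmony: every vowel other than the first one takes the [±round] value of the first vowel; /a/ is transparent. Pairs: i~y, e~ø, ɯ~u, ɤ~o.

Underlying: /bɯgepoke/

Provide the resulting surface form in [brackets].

/o/ harmonizes with /ɯ/ ([-round]) → [ɤ]

[bɯgepɤke]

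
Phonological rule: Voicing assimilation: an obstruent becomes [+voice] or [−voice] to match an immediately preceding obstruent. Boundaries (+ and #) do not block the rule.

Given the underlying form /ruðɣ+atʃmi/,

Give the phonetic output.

[ruðɣ+atʃmi]

no segment meets the rule's conditions; no change.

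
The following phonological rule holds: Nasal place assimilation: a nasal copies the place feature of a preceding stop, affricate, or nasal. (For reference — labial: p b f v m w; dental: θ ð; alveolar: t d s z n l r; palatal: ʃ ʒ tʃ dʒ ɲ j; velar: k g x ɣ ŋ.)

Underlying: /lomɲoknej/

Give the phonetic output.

[lommokŋej]

/ɲ/ after /m/ (labial) → [m]
/n/ after /k/ (velar) → [ŋ]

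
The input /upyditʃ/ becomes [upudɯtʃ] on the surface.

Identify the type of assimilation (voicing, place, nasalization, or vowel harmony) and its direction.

vowel harmony, progressive

/y/→[u] /i/→[ɯ].
Vowels agree with the first vowel, so the harmony is progressive.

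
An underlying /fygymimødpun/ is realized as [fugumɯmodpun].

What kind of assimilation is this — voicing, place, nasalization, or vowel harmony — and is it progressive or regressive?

vowel harmony, regressive

/y/→[u] /y/→[u] /i/→[ɯ] /ø/→[o].
Vowels agree with the last vowel, so the harmony is regressive.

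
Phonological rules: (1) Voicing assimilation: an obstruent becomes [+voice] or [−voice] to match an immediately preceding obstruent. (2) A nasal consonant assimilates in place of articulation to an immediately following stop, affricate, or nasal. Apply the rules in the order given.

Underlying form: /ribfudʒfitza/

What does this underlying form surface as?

Rule 1: /f/ after /b/ (voiced) → [v]
Rule 1: /f/ after /dʒ/ (voiced) → [v]
Rule 1: /z/ after /t/ (voiceless) → [s]
After rule 1: ribvudʒvitsa
Rule 2: no segment meets the rule's conditions; no change.

[ribvudʒvitsa]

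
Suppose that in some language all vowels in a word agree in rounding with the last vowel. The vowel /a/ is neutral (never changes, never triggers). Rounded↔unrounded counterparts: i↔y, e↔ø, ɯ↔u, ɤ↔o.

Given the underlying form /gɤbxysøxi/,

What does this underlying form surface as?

[gɤbxisexi]

/y/ harmonizes with /i/ ([-round]) → [i]
/ø/ harmonizes with /i/ ([-round]) → [e]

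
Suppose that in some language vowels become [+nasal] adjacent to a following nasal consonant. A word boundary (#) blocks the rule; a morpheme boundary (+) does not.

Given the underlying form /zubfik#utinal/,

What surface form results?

/i/ before nasal /n/ → [ĩ]

[zubfik#utĩnal]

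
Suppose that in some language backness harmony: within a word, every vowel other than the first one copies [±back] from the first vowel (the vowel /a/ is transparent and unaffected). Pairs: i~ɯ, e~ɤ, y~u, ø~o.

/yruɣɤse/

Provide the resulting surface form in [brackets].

[yryɣese]

/u/ harmonizes with /y/ ([-back]) → [y]
/ɤ/ harmonizes with /y/ ([-back]) → [e]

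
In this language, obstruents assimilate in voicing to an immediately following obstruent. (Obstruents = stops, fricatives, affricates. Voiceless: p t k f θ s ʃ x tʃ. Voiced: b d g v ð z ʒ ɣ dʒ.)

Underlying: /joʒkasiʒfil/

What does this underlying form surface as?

[joʃkasiʃfil]

/ʒ/ before /k/ (voiceless) → [ʃ]
/ʒ/ before /f/ (voiceless) → [ʃ]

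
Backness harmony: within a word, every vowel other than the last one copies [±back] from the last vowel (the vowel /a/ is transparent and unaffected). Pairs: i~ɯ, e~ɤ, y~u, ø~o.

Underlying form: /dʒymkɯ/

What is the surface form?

/y/ harmonizes with /ɯ/ ([+back]) → [u]

[dʒumkɯ]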